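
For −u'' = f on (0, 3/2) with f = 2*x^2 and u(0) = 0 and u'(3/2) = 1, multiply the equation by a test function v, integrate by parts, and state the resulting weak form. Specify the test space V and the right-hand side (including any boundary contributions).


V = {v ∈ H^1(0, 3/2) : v(0) = 0} (test functions vanish at x = 0 where u is specified); weak form: ∫_0^3/2 u'v' dx = ∫_0^3/2 (2*x^2) v dx + v(3/2) for all v ∈ V.

Multiply both sides by a test function v and integrate from 0 to 3/2:
  ∫_0^3/2 −u''(x) v(x) dx = ∫_0^3/2 f(x) v(x) dx.
Integrate the LHS by parts once:
  ∫_0^3/2 −u'' v dx = −[u'(x) v(x)]_0^3/2 + ∫_0^3/2 u'(x) v'(x) dx.
Thus ∫_0^3/2 u'(x) v'(x) dx = ∫_0^3/2 f(x) v(x) dx + [u'(x) v(x)]_0^3/2.
Choose V so that boundary terms are either known or forced to vanish.
Mixed BC: u(0) = 0 (Dirichlet) and u'(3/2) = 1 (Neumann). Define V = {v ∈ H^1(0, 3/2) : v(0) = 0}. Then [u' v]_0^3/2 = u'(3/2)·v(3/2) − u'(0)·0 = v(3/2).
Weak formulation: find u (satisfying any essential BC) such that ∫_0^3/2 u'(x) v'(x) dx = ∫_0^3/2 f v dx + v(3/2) for all v ∈ V (Dirichlet at 0 absorbed into V; Neumann datum at x = 3/2 contributes the boundary term).
Substituting f(x) = 2*x^2, the right-hand side is ∫_0^3/2 (2*x^2) v dx + v(3/2).


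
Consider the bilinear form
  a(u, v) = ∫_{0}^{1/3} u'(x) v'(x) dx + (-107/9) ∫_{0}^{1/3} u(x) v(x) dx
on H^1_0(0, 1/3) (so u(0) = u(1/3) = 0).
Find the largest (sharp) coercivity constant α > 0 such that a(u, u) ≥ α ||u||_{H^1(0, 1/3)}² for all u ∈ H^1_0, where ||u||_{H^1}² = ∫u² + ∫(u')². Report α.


α = (-107 + 81*π^2)/(9*(1 + 9*π^2))

Coercivity of a(·,·) on H^1_0(0, 1/3) means a(u, u) ≥ α ||u||_{H^1}² for every u ∈ H^1_0.
The interval has length L = 1/3, and Poincaré/coercivity depend only on L. Here a(u, u) = ∫(u')² + (-107/9)·∫u².
Here c = -107/9 < 0 with |c| < (π/L)² = 9*π^2, so coercivity still holds. The condition a(u,u) ≥ α||u||_{H^1}² reads (1−α)∫(u')² ≥ (α−c)∫u². Any admissible α is ≤ 1 (rapidly oscillating u have ∫u²/∫(u')² → 0), and α = 1 would force 0 ≥ (1−c)∫u², impossible since c < 1; so 1−α > 0. By the sharp Poincaré inequality on H^1_0 of an interval of length L, ∫(u')² ≥ (π/L)²∫u² with equality for the first sine mode sin(π(x−x₀)/L) (x₀ the left endpoint), so the inequality holds for all u iff (1−α)(π/L)² ≥ α − c, i.e. α ≤ ((π/L)² + c)/((π/L)² + 1) = (1 + c(L/π)²)/(1 + (L/π)²). (Direct route, valid since c ≤ 0: Poincaré gives c∫u² ≥ c(L/π)²∫(u')², so a(u,u) ≥ (1 + c(L/π)²)∫(u')², while ||u||_{H^1}² ≤ (1 + (L/π)²)∫(u')²; dividing yields the same α.) With (π/L)² = 9*π^2 and c = -107/9, the largest admissible constant is α = ((π/L)² + c)/((π/L)² + 1).
Simplifying, α = (-107 + 81*π^2)/(9*(1 + 9*π^2)).


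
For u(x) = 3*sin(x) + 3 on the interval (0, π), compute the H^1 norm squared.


||u||_{H^1(0,π)}^2 = 36 + 18*π

u'(x) = 3*cos(x).
Expand u² and (u')² and integrate term by term on (0, π), using: for integers n ≥ 1, ∫_0^π sin²(nx) dx = ∫_0^π cos²(nx) dx = π/2; for n ≠ n', ∫_0^π sin(nx)sin(n'x) dx = ∫_0^π cos(nx)cos(n'x) dx = 0; and by product-to-sum, ∫_0^π sin(nx)cos(n'x) dx = ½∫_0^π [sin((n+n')x) + sin((n−n')x)] dx, which is 0 when n+n' is even and 2n/(n²−n'²) when n+n' is odd (it need not vanish on (0, π)). For the constant mode: ∫_0^π 1 dx = π, ∫_0^π cos(nx) dx = 0, ∫_0^π sin(nx) dx = (1−(−1)^n)/n.
  u² squared terms: (3)²·∫1 dx = 9·π = 9*π;  (3)²·∫sin(x)² dx = 9·π/2 = 9*π/2.
  u² cross terms: 2·(3)·(3)·∫1·sin(x) dx = 18·(2) = 36.
  So ∫_0^π u² dx = 9*π + 9*π/2 + 36 = 36 + 27*π/2.
  (u')² squared terms: (3)²·∫cos(x)² dx = 9·π/2 = 9*π/2.
  So ∫_0^π (u')² dx = 9*π/2.
||u||_{H^1}^2 = (36 + 27*π/2) + (9*π/2) = 36 + 18*π.


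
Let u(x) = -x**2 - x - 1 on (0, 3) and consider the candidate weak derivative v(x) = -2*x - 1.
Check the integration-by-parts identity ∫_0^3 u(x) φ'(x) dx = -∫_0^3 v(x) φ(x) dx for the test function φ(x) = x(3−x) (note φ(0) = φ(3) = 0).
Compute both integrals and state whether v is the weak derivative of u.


LHS = 18, RHS = 18. Yes, v = u' weakly.

u(x) = -x**2 - x - 1, classical derivative u'(x) = -2*x - 1.
φ(x) = x(3−x), so φ'(x) = 3 - 2*x.
Note φ(0) = φ(3) = 0, so the boundary term u·φ vanishes.
LHS = ∫_0^3 u(x) φ'(x) dx = ∫_0^3 (2*x^3 - x^2 - x - 3) dx. Term by term:
  ∫_0^3 2*x^3 dx = 81/2;  ∫_0^3 -x^2 dx = -9;  ∫_0^3 -x dx = -9/2;
  ∫_0^3 -3 dx = -9.
Sum: 81/2 − 9 − 9/2 − 9 = 18.
So LHS = 18.
∫_0^3 v(x) φ(x) dx = ∫_0^3 (2*x^3 - 5*x^2 - 3*x) dx. Term by term:
  ∫_0^3 2*x^3 dx = 81/2;  ∫_0^3 -5*x^2 dx = -45;  ∫_0^3 -3*x dx = -27/2.
Sum: 81/2 − 45 − 27/2 = -18.
So RHS = -∫_0^3 v(x) φ(x) dx = 18.
LHS = RHS, so the identity holds for this test φ.
Moreover u is smooth here and v(x) = u'(x) = -2*x - 1 pointwise, so the identity holds for every test function. Hence v is the weak derivative of u.


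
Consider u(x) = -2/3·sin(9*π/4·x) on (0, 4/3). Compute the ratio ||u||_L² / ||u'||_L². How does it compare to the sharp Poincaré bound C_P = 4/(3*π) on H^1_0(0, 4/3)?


||u||_L² / ||u'||_L² = 4/(9*π) < C_P = 4/(3*π).

u(x) = -2/3·sin(9*π/4·x), so u'(x) = -3*π*cos(9*π*x/4)/2.
Writing u(x) = A·sin(kπx/L) with A = -2/3 and k = 3, use ∫_0^L sin²(kπx/L) dx = L/2 and ∫_0^L cos²(kπx/L) dx = L/2.
u² = 4/9·sin²(9*π/4·x) and (u')² = 9*π^2/4·cos²(9*π/4·x), and each of sin², cos² integrates to L/2 = 2/3 over (0, 4/3).
∫_0^4/3 u² dx = 8/27, so ||u||_L² = 2*sqrt(6)/9.
∫_0^4/3 (u')² dx = 3*π^2/2, so ||u'||_L² = sqrt(6)*π/2.
Ratio ||u||_L² / ||u'||_L² = 4/(9*π).
Sharp Poincaré constant on H^1_0(0, 4/3) is C_P = L/π = 4/(3*π), achieved by sin(3*π/4·x).
This is the k = 3 harmonic; the ratio L/(kπ) is strictly less than C_P = L/π, consistent with the sharp inequality ||u||_L² ≤ C_P ||u'||_L².


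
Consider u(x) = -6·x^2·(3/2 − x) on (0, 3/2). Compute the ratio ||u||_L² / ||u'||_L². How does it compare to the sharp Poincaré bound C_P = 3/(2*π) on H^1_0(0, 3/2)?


||u||_L² / ||u'||_L² = 3*sqrt(14)/28 < C_P = 3/(2*π).

u(x) = -6·x^2·(3/2 − x), so u'(x) = 18*x*(x - 1).
u(x) = -6·x^2·(3/2 − x) vanishes at x = 0 and x = 3/2, so u ∈ H^1_0(0, 3/2). Differentiate via the product rule and integrate the resulting polynomials term by term.
  ∫_0^3/2 u² dx = ∫_0^3/2 (36*x^6 - 108*x^5 + 81*x^4) dx. Term by term:
    ∫_0^3/2 36*x^6 dx = 19683/224;  ∫_0^3/2 -108*x^5 dx = -6561/32;  ∫_0^3/2 81*x^4 dx = 19683/160.
  Sum: 19683/224 − 6561/32 + 19683/160 = 6561/1120.
  ∫_0^3/2 (u')² dx = ∫_0^3/2 (324*x^4 - 648*x^3 + 324*x^2) dx. Term by term:
    ∫_0^3/2 324*x^4 dx = 19683/40;  ∫_0^3/2 -648*x^3 dx = -6561/8;  ∫_0^3/2 324*x^2 dx = 729/2.
  Sum: 19683/40 − 6561/8 + 729/2 = 729/20.
∫_0^3/2 u² dx = 6561/1120, so ||u||_L² = 81*sqrt(70)/280.
∫_0^3/2 (u')² dx = 729/20, so ||u'||_L² = 27*sqrt(5)/10.
Ratio ||u||_L² / ||u'||_L² = 3*sqrt(14)/28.
Sharp Poincaré constant on H^1_0(0, 3/2) is C_P = L/π = 3/(2*π), achieved by sin(2*π/3·x).
A polynomial bump cannot attain the sharp Poincaré constant (only the first sine eigenfunction does), so the ratio is strictly less than C_P, consistent with ||u||_L² ≤ C_P ||u'||_L².


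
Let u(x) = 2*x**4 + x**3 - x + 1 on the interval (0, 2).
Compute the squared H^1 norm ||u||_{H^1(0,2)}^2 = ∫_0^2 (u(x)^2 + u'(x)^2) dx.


||u||_{H^1}^2 = 634576/315

The H^1 norm (squared) on an interval (0, L) is
  ||u||_{H^1}^2 = ∫_0^L u(x)^2 dx + ∫_0^L u'(x)^2 dx.
Compute u'(x) = 8*x**3 + 3*x**2 - 1.
Then u(x)^2 = 4*x**8 + 4*x**7 + x**6 - 4*x**5 + 2*x**4 + 2*x**3 + x**2 - 2*x + 1 and u'(x)^2 = 64*x**6 + 48*x**5 + 9*x**4 - 16*x**3 - 6*x**2 + 1.
Integrate each monomial from 0 to 2 using ∫_0^2 c·x^n dx = c·2^(n+1)/(n+1):
  ∫_0^2 u(x)^2 dx = ∫_0^2 (4*x^8 + 4*x^7 + x^6 - 4*x^5 + 2*x^4 + 2*x^3 + x^2 - 2*x + 1) dx. Term by term:
    ∫_0^2 4*x^8 dx = 2048/9;  ∫_0^2 4*x^7 dx = 128;  ∫_0^2 x^6 dx = 128/7;
    ∫_0^2 -4*x^5 dx = -128/3;  ∫_0^2 2*x^4 dx = 64/5;  ∫_0^2 2*x^3 dx = 8;
    ∫_0^2 x^2 dx = 8/3;  ∫_0^2 -2*x dx = -4;  ∫_0^2 1 dx = 2.
  Sum: 2048/9 + 128 + 128/7 − 128/3 + 64/5 + 8 + 8/3 − 4 + 2 = 111082/315.
  ∫_0^2 u'(x)^2 dx = ∫_0^2 (64*x^6 + 48*x^5 + 9*x^4 - 16*x^3 - 6*x^2 + 1) dx. Term by term:
    ∫_0^2 64*x^6 dx = 8192/7;  ∫_0^2 48*x^5 dx = 512;  ∫_0^2 9*x^4 dx = 288/5;
    ∫_0^2 -16*x^3 dx = -64;  ∫_0^2 -6*x^2 dx = -16;  ∫_0^2 1 dx = 2.
  Sum: 8192/7 + 512 + 288/5 − 64 − 16 + 2 = 58166/35.
Adding: ||u||_{H^1}^2 = 111082/315 + 58166/35 = 634576/315.


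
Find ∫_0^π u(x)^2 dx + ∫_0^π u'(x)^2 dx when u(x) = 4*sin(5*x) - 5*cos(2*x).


||u||_{H^1(0,π)}^2 = -2000/21 + 541*π/2

u'(x) = 10*sin(2*x) + 20*cos(5*x).
Expand u² and (u')² and integrate term by term on (0, π), using: for integers n ≥ 1, ∫_0^π sin²(nx) dx = ∫_0^π cos²(nx) dx = π/2; for n ≠ n', ∫_0^π sin(nx)sin(n'x) dx = ∫_0^π cos(nx)cos(n'x) dx = 0; and by product-to-sum, ∫_0^π sin(nx)cos(n'x) dx = ½∫_0^π [sin((n+n')x) + sin((n−n')x)] dx, which is 0 when n+n' is even and 2n/(n²−n'²) when n+n' is odd (it need not vanish on (0, π)).
  u² squared terms: (-5)²·∫cos(2x)² dx = 25·π/2 = 25*π/2;  (4)²·∫sin(5x)² dx = 16·π/2 = 8*π.
  u² cross terms: 2·(-5)·(4)·∫cos(2x)·sin(5x) dx = -40·(10/21) = -400/21.
  So ∫_0^π u² dx = 25*π/2 + 8*π − 400/21 = -400/21 + 41*π/2.
  (u')² squared terms: (10)²·∫sin(2x)² dx = 100·π/2 = 50*π;  (20)²·∫cos(5x)² dx = 400·π/2 = 200*π.
  (u')² cross terms: 2·(10)·(20)·∫sin(2x)·cos(5x) dx = 400·(-4/21) = -1600/21.
  So ∫_0^π (u')² dx = 50*π + 200*π − 1600/21 = -1600/21 + 250*π.
||u||_{H^1}^2 = (-400/21 + 41*π/2) + (-1600/21 + 250*π) = -2000/21 + 541*π/2.


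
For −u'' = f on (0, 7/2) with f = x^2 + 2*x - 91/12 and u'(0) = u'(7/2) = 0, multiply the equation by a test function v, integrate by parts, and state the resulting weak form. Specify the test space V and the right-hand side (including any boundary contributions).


V = H^1(0, 7/2) (no boundary constraint on v; u is determined up to an additive constant); weak form: ∫_0^7/2 u'v' dx = ∫_0^7/2 (x^2 + 2*x - 91/12) v dx for all v ∈ V.

Multiply both sides by a test function v and integrate from 0 to 7/2:
  ∫_0^7/2 −u''(x) v(x) dx = ∫_0^7/2 f(x) v(x) dx.
Integrate the LHS by parts once:
  ∫_0^7/2 −u'' v dx = −[u'(x) v(x)]_0^7/2 + ∫_0^7/2 u'(x) v'(x) dx.
Thus ∫_0^7/2 u'(x) v'(x) dx = ∫_0^7/2 f(x) v(x) dx + [u'(x) v(x)]_0^7/2.
Choose V so that boundary terms are either known or forced to vanish.
u has homogeneous Neumann: u'(0) = u'(7/2) = 0. So [u' v]_0^7/2 = 0·v(7/2) − 0·v(0) = 0 for any v; take V = H^1(0, 7/2).
Weak formulation: find u (satisfying any essential BC) such that ∫_0^7/2 u'(x) v'(x) dx = ∫_0^7/2 f v dx for all v ∈ V (homogeneous Neumann, so boundary terms vanish).
Substituting f(x) = x^2 + 2*x - 91/12, the right-hand side is ∫_0^7/2 (x^2 + 2*x - 91/12) v dx.
Compatibility check (pure Neumann): taking v ≡ 1 ∈ V gives 0 = ∫_0^7/2 f dx + (0) − (0), i.e. ∫_0^7/2 f dx must equal u'(0) − u'(7/2) = 0. Indeed ∫_0^7/2 (x^2 + 2*x - 91/12) dx = 0, so the data are compatible. The solution is then unique only up to an additive constant (fix it e.g. by requiring ∫_0^7/2 u dx = 0).


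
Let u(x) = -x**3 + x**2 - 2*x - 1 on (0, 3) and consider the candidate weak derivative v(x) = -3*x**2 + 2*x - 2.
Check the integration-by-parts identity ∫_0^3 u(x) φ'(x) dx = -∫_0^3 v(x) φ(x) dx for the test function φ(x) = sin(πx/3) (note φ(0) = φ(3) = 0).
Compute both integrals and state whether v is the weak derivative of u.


LHS = -324/π^3 + 75/π, RHS = -324/π^3 + 75/π. Yes, v = u' weakly.

u(x) = -x**3 + x**2 - 2*x - 1, classical derivative u'(x) = -3*x**2 + 2*x - 2.
φ(x) = sin(πx/3), so φ'(x) = π*cos(π*x/3)/3.
Note φ(0) = φ(3) = 0, so the boundary term u·φ vanishes.
LHS = ∫_0^3 u(x) φ'(x) dx = ∫_0^3 (-π*x^3*cos(π*x/3)/3 + π*x^2*cos(π*x/3)/3 - 2*π*x*cos(π*x/3)/3 - π*cos(π*x/3)/3) dx. Term by term:
  ∫_0^3 -π*cos(π*x/3)/3 dx = 0;  ∫_0^3 -2*π*x*cos(π*x/3)/3 dx = 12/π;  ∫_0^3 -π*x^3*cos(π*x/3)/3 dx = -324/π^3 + 81/π;
  ∫_0^3 π*x^2*cos(π*x/3)/3 dx = -18/π.
Sum: 0 + 12/π + -324/π^3 + 81/π − 18/π = -324/π^3 + 75/π.
So LHS = -324/π^3 + 75/π.
∫_0^3 v(x) φ(x) dx = ∫_0^3 (-3*x^2*sin(π*x/3) + 2*x*sin(π*x/3) - 2*sin(π*x/3)) dx. Term by term:
  ∫_0^3 -2*sin(π*x/3) dx = -12/π;  ∫_0^3 -3*x^2*sin(π*x/3) dx = -81/π + 324/π^3;  ∫_0^3 2*x*sin(π*x/3) dx = 18/π.
Sum: -12/π + -81/π + 324/π^3 + 18/π = -75/π + 324/π^3.
So RHS = -∫_0^3 v(x) φ(x) dx = -324/π^3 + 75/π.
LHS = RHS, so the identity holds for this test φ.
Moreover u is smooth here and v(x) = u'(x) = -3*x**2 + 2*x - 2 pointwise, so the identity holds for every test function. Hence v is the weak derivative of u.


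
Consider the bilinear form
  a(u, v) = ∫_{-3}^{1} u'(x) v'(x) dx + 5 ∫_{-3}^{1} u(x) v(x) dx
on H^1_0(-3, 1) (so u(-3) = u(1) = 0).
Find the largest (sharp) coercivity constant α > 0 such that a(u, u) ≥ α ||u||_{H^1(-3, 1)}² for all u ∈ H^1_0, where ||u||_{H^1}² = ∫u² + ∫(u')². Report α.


α = 1

Coercivity of a(·,·) on H^1_0(-3, 1) means a(u, u) ≥ α ||u||_{H^1}² for every u ∈ H^1_0.
The interval has length L = 4, and Poincaré/coercivity depend only on L. Here a(u, u) = ∫(u')² + (5)·∫u².
Here c = 5 ≥ 1, so a(u,u) = ∫(u')² + c∫u² ≥ ∫(u')² + ∫u² = ||u||_{H^1}², i.e. α = 1 works. No larger α is possible: a(u,u) ≥ α||u||_{H^1}² means (1−α)∫(u')² ≥ (α−c)∫u², and for the modes u_n = sin(nπ(x−x₀)/L) (x₀ the left endpoint) one has ∫u_n²/∫(u_n')² = (L/(nπ))² → 0, so a(u_n,u_n)/||u_n||_{H^1}² → 1. Hence the optimal constant is α = 1.
Therefore α = 1.


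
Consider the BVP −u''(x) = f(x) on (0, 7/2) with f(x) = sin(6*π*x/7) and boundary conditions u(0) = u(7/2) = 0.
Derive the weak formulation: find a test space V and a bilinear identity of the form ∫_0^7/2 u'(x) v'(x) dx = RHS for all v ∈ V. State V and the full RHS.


V = H^1_0(0, 7/2) (so v(0) = v(7/2) = 0); weak form: ∫_0^7/2 u'v' dx = ∫_0^7/2 (sin(6*π*x/7)) v dx for all v ∈ V.

Multiply both sides by a test function v and integrate from 0 to 7/2:
  ∫_0^7/2 −u''(x) v(x) dx = ∫_0^7/2 f(x) v(x) dx.
Integrate the LHS by parts once:
  ∫_0^7/2 −u'' v dx = −[u'(x) v(x)]_0^7/2 + ∫_0^7/2 u'(x) v'(x) dx.
Thus ∫_0^7/2 u'(x) v'(x) dx = ∫_0^7/2 f(x) v(x) dx + [u'(x) v(x)]_0^7/2.
Choose V so that boundary terms are either known or forced to vanish.
u is Dirichlet: u(0) = u(7/2) = 0. Let V = H^1_0(0, 7/2); then v(0) = v(7/2) = 0, and [u' v]_0^7/2 = 0.
Weak formulation: find u (satisfying any essential BC) such that ∫_0^7/2 u'(x) v'(x) dx = ∫_0^7/2 f v dx for all v ∈ V.
Substituting f(x) = sin(6*π*x/7), the right-hand side is ∫_0^7/2 (sin(6*π*x/7)) v dx.


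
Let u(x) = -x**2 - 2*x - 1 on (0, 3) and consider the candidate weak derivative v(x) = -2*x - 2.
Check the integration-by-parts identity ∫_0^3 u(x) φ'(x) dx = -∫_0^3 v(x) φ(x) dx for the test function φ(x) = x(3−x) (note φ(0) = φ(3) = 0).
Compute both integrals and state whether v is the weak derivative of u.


LHS = 45/2, RHS = 45/2. Yes, v = u' weakly.

u(x) = -x**2 - 2*x - 1, classical derivative u'(x) = -2*x - 2.
φ(x) = x(3−x), so φ'(x) = 3 - 2*x.
Note φ(0) = φ(3) = 0, so the boundary term u·φ vanishes.
LHS = ∫_0^3 u(x) φ'(x) dx = ∫_0^3 (2*x^3 + x^2 - 4*x - 3) dx. Term by term:
  ∫_0^3 2*x^3 dx = 81/2;  ∫_0^3 x^2 dx = 9;  ∫_0^3 -4*x dx = -18;
  ∫_0^3 -3 dx = -9.
Sum: 81/2 + 9 − 18 − 9 = 45/2.
So LHS = 45/2.
∫_0^3 v(x) φ(x) dx = ∫_0^3 (2*x^3 - 4*x^2 - 6*x) dx. Term by term:
  ∫_0^3 2*x^3 dx = 81/2;  ∫_0^3 -4*x^2 dx = -36;  ∫_0^3 -6*x dx = -27.
Sum: 81/2 − 36 − 27 = -45/2.
So RHS = -∫_0^3 v(x) φ(x) dx = 45/2.
LHS = RHS, so the identity holds for this test φ.
Moreover u is smooth here and v(x) = u'(x) = -2*x - 2 pointwise, so the identity holds for every test function. Hence v is the weak derivative of u.


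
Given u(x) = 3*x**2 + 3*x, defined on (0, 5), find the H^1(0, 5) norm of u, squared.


||u||_{H^1}^2 = 21615/2

The H^1 norm (squared) on an interval (0, L) is
  ||u||_{H^1}^2 = ∫_0^L u(x)^2 dx + ∫_0^L u'(x)^2 dx.
Compute u'(x) = 6*x + 3.
Then u(x)^2 = 9*x**4 + 18*x**3 + 9*x**2 and u'(x)^2 = 36*x**2 + 36*x + 9.
Integrate each monomial from 0 to 5 using ∫_0^5 c·x^n dx = c·5^(n+1)/(n+1):
  ∫_0^5 u(x)^2 dx = ∫_0^5 (9*x^4 + 18*x^3 + 9*x^2) dx. Term by term:
    ∫_0^5 9*x^4 dx = 5625;  ∫_0^5 18*x^3 dx = 5625/2;  ∫_0^5 9*x^2 dx = 375.
  Sum: 5625 + 5625/2 + 375 = 17625/2.
  ∫_0^5 u'(x)^2 dx = ∫_0^5 (36*x^2 + 36*x + 9) dx. Term by term:
    ∫_0^5 36*x^2 dx = 1500;  ∫_0^5 36*x dx = 450;  ∫_0^5 9 dx = 45.
  Sum: 1500 + 450 + 45 = 1995.
Adding: ||u||_{H^1}^2 = 17625/2 + 1995 = 21615/2.


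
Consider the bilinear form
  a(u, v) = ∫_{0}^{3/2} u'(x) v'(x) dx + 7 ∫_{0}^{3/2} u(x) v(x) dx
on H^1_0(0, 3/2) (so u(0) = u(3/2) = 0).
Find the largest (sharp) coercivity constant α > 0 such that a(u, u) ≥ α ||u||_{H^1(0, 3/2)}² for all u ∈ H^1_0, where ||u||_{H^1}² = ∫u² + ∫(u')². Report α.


α = 1

Coercivity of a(·,·) on H^1_0(0, 3/2) means a(u, u) ≥ α ||u||_{H^1}² for every u ∈ H^1_0.
The interval has length L = 3/2, and Poincaré/coercivity depend only on L. Here a(u, u) = ∫(u')² + (7)·∫u².
Here c = 7 ≥ 1, so a(u,u) = ∫(u')² + c∫u² ≥ ∫(u')² + ∫u² = ||u||_{H^1}², i.e. α = 1 works. No larger α is possible: a(u,u) ≥ α||u||_{H^1}² means (1−α)∫(u')² ≥ (α−c)∫u², and for the modes u_n = sin(nπ(x−x₀)/L) (x₀ the left endpoint) one has ∫u_n²/∫(u_n')² = (L/(nπ))² → 0, so a(u_n,u_n)/||u_n||_{H^1}² → 1. Hence the optimal constant is α = 1.
Therefore α = 1.


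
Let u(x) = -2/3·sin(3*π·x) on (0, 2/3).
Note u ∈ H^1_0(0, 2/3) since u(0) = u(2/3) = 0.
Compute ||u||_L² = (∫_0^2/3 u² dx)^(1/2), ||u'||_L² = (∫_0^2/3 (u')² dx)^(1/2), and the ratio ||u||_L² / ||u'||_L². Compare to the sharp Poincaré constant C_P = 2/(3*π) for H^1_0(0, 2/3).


||u||_L² / ||u'||_L² = 1/(3*π) < C_P = 2/(3*π).

u(x) = -2/3·sin(3*π·x), so u'(x) = -2*π*cos(3*π*x).
Writing u(x) = A·sin(kπx/L) with A = -2/3 and k = 2, use ∫_0^L sin²(kπx/L) dx = L/2 and ∫_0^L cos²(kπx/L) dx = L/2.
u² = 4/9·sin²(3*π·x) and (u')² = 4*π^2·cos²(3*π·x), and each of sin², cos² integrates to L/2 = 1/3 over (0, 2/3).
∫_0^2/3 u² dx = 4/27, so ||u||_L² = 2*sqrt(3)/9.
∫_0^2/3 (u')² dx = 4*π^2/3, so ||u'||_L² = 2*sqrt(3)*π/3.
Ratio ||u||_L² / ||u'||_L² = 1/(3*π).
Sharp Poincaré constant on H^1_0(0, 2/3) is C_P = L/π = 2/(3*π), achieved by sin(3*π/2·x).
This is the k = 2 harmonic; the ratio L/(kπ) is strictly less than C_P = L/π, consistent with the sharp inequality ||u||_L² ≤ C_P ||u'||_L².


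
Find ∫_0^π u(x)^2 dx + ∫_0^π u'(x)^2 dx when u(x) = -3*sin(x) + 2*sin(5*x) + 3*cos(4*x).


||u||_{H^1(0,π)}^2 = 4012/15 + 275*π/2

u'(x) = -12*sin(4*x) - 3*cos(x) + 10*cos(5*x).
Expand u² and (u')² and integrate term by term on (0, π), using: for integers n ≥ 1, ∫_0^π sin²(nx) dx = ∫_0^π cos²(nx) dx = π/2; for n ≠ n', ∫_0^π sin(nx)sin(n'x) dx = ∫_0^π cos(nx)cos(n'x) dx = 0; and by product-to-sum, ∫_0^π sin(nx)cos(n'x) dx = ½∫_0^π [sin((n+n')x) + sin((n−n')x)] dx, which is 0 when n+n' is even and 2n/(n²−n'²) when n+n' is odd (it need not vanish on (0, π)).
  u² squared terms: (-3)²·∫sin(x)² dx = 9·π/2 = 9*π/2;  (2)²·∫sin(5x)² dx = 4·π/2 = 2*π;  (3)²·∫cos(4x)² dx = 9·π/2 = 9*π/2.
  u² cross terms: 2·(-3)·(2)·∫sin(x)·sin(5x) dx = -12·(0) = 0;  2·(-3)·(3)·∫sin(x)·cos(4x) dx = -18·(-2/15) = 12/5;  2·(2)·(3)·∫sin(5x)·cos(4x) dx = 12·(10/9) = 40/3.
  So ∫_0^π u² dx = 9*π/2 + 2*π + 9*π/2 + 0 + 12/5 + 40/3 = 236/15 + 11*π.
  (u')² squared terms: (-12)²·∫sin(4x)² dx = 144·π/2 = 72*π;  (-3)²·∫cos(x)² dx = 9·π/2 = 9*π/2;  (10)²·∫cos(5x)² dx = 100·π/2 = 50*π.
  (u')² cross terms: 2·(-12)·(-3)·∫sin(4x)·cos(x) dx = 72·(8/15) = 192/5;  2·(-12)·(10)·∫sin(4x)·cos(5x) dx = -240·(-8/9) = 640/3;  2·(-3)·(10)·∫cos(x)·cos(5x) dx = -60·(0) = 0.
  So ∫_0^π (u')² dx = 72*π + 9*π/2 + 50*π + 192/5 + 640/3 + 0 = 3776/15 + 253*π/2.
||u||_{H^1}^2 = (236/15 + 11*π) + (3776/15 + 253*π/2) = 4012/15 + 275*π/2.


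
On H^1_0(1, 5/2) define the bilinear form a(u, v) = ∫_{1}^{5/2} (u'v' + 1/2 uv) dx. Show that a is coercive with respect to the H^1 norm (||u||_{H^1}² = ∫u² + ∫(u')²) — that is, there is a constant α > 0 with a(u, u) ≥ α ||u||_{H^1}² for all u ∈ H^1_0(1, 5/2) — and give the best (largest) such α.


α = (9 + 8*π^2)/(2*(9 + 4*π^2))

Coercivity of a(·,·) on H^1_0(1, 5/2) means a(u, u) ≥ α ||u||_{H^1}² for every u ∈ H^1_0.
The interval has length L = 3/2, and Poincaré/coercivity depend only on L. Here a(u, u) = ∫(u')² + (1/2)·∫u².
Here 0 < c = 1/2 < 1. The condition a(u,u) ≥ α||u||_{H^1}² reads (1−α)∫(u')² ≥ (α−c)∫u². Any admissible α is ≤ 1 (rapidly oscillating u have ∫u²/∫(u')² → 0), and α = 1 would force 0 ≥ (1−c)∫u², impossible since c < 1; so 1−α > 0. By the sharp Poincaré inequality on H^1_0 of an interval of length L, ∫(u')² ≥ (π/L)²∫u² with equality for the first sine mode sin(π(x−x₀)/L) (x₀ the left endpoint), so the inequality holds for all u iff (1−α)(π/L)² ≥ α − c, i.e. α ≤ ((π/L)² + c)/((π/L)² + 1) = (1 + c(L/π)²)/(1 + (L/π)²). With (π/L)² = 4*π^2/9 and c = 1/2, the largest admissible constant is α = ((π/L)² + c)/((π/L)² + 1).
Simplifying, α = (9 + 8*π^2)/(2*(9 + 4*π^2)).


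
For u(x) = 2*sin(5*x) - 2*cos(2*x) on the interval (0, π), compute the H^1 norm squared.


||u||_{H^1(0,π)}^2 = -400/21 + 62*π

u'(x) = 4*sin(2*x) + 10*cos(5*x).
Expand u² and (u')² and integrate term by term on (0, π), using: for integers n ≥ 1, ∫_0^π sin²(nx) dx = ∫_0^π cos²(nx) dx = π/2; for n ≠ n', ∫_0^π sin(nx)sin(n'x) dx = ∫_0^π cos(nx)cos(n'x) dx = 0; and by product-to-sum, ∫_0^π sin(nx)cos(n'x) dx = ½∫_0^π [sin((n+n')x) + sin((n−n')x)] dx, which is 0 when n+n' is even and 2n/(n²−n'²) when n+n' is odd (it need not vanish on (0, π)).
  u² squared terms: (-2)²·∫cos(2x)² dx = 4·π/2 = 2*π;  (2)²·∫sin(5x)² dx = 4·π/2 = 2*π.
  u² cross terms: 2·(-2)·(2)·∫cos(2x)·sin(5x) dx = -8·(10/21) = -80/21.
  So ∫_0^π u² dx = 2*π + 2*π − 80/21 = -80/21 + 4*π.
  (u')² squared terms: (4)²·∫sin(2x)² dx = 16·π/2 = 8*π;  (10)²·∫cos(5x)² dx = 100·π/2 = 50*π.
  (u')² cross terms: 2·(4)·(10)·∫sin(2x)·cos(5x) dx = 80·(-4/21) = -320/21.
  So ∫_0^π (u')² dx = 8*π + 50*π − 320/21 = -320/21 + 58*π.
||u||_{H^1}^2 = (-80/21 + 4*π) + (-320/21 + 58*π) = -400/21 + 62*π.


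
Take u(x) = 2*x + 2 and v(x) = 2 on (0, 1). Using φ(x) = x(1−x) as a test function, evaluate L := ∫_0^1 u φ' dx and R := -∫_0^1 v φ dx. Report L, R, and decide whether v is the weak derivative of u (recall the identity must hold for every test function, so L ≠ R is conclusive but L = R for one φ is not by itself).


LHS = -1/3, RHS = -1/3. Yes, v = u' weakly.

u(x) = 2*x + 2, classical derivative u'(x) = 2.
φ(x) = x(1−x), so φ'(x) = 1 - 2*x.
Note φ(0) = φ(1) = 0, so the boundary term u·φ vanishes.
LHS = ∫_0^1 u(x) φ'(x) dx = ∫_0^1 (-4*x^2 - 2*x + 2) dx. Term by term:
  ∫_0^1 -4*x^2 dx = -4/3;  ∫_0^1 -2*x dx = -1;  ∫_0^1 2 dx = 2.
Sum: -4/3 − 1 + 2 = -1/3.
So LHS = -1/3.
∫_0^1 v(x) φ(x) dx = ∫_0^1 (-2*x^2 + 2*x) dx. Term by term:
  ∫_0^1 -2*x^2 dx = -2/3;  ∫_0^1 2*x dx = 1.
Sum: -2/3 + 1 = 1/3.
So RHS = -∫_0^1 v(x) φ(x) dx = -1/3.
LHS = RHS, so the identity holds for this test φ.
Moreover u is smooth here and v(x) = u'(x) = 2 pointwise, so the identity holds for every test function. Hence v is the weak derivative of u.


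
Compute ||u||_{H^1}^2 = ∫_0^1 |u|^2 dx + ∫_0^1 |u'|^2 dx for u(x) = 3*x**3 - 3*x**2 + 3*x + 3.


||u||_{H^1}^2 = 1011/35

The H^1 norm (squared) on an interval (0, L) is
  ||u||_{H^1}^2 = ∫_0^L u(x)^2 dx + ∫_0^L u'(x)^2 dx.
Compute u'(x) = 9*x**2 - 6*x + 3.
Then u(x)^2 = 9*x**6 - 18*x**5 + 27*x**4 - 9*x**2 + 18*x + 9 and u'(x)^2 = 81*x**4 - 108*x**3 + 90*x**2 - 36*x + 9.
Integrate each monomial from 0 to 1 using ∫_0^1 c·x^n dx = c·1^(n+1)/(n+1):
  ∫_0^1 u(x)^2 dx = ∫_0^1 (9*x^6 - 18*x^5 + 27*x^4 - 9*x^2 + 18*x + 9) dx. Term by term:
    ∫_0^1 9*x^6 dx = 9/7;  ∫_0^1 -18*x^5 dx = -3;  ∫_0^1 27*x^4 dx = 27/5;
    ∫_0^1 -9*x^2 dx = -3;  ∫_0^1 18*x dx = 9;  ∫_0^1 9 dx = 9.
  Sum: 9/7 − 3 + 27/5 − 3 + 9 + 9 = 654/35.
  ∫_0^1 u'(x)^2 dx = ∫_0^1 (81*x^4 - 108*x^3 + 90*x^2 - 36*x + 9) dx. Term by term:
    ∫_0^1 81*x^4 dx = 81/5;  ∫_0^1 -108*x^3 dx = -27;  ∫_0^1 90*x^2 dx = 30;
    ∫_0^1 -36*x dx = -18;  ∫_0^1 9 dx = 9.
  Sum: 81/5 − 27 + 30 − 18 + 9 = 51/5.
Adding: ||u||_{H^1}^2 = 654/35 + 51/5 = 1011/35.


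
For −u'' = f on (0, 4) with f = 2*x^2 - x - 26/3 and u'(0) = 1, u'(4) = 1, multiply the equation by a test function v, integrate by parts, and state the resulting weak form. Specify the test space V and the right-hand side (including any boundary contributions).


V = H^1(0, 4) (v unrestricted at boundary; u is determined up to an additive constant); weak form: ∫_0^4 u'v' dx = ∫_0^4 (2*x^2 - x - 26/3) v dx + v(4) − v(0) for all v ∈ V.

Multiply both sides by a test function v and integrate from 0 to 4:
  ∫_0^4 −u''(x) v(x) dx = ∫_0^4 f(x) v(x) dx.
Integrate the LHS by parts once:
  ∫_0^4 −u'' v dx = −[u'(x) v(x)]_0^4 + ∫_0^4 u'(x) v'(x) dx.
Thus ∫_0^4 u'(x) v'(x) dx = ∫_0^4 f(x) v(x) dx + [u'(x) v(x)]_0^4.
Choose V so that boundary terms are either known or forced to vanish.
u has inhomogeneous Neumann u'(0) = 1, u'(4) = 1. [u' v]_0^4 = (1)·v(4) − (1)·v(0) = v(4) − v(0). Take V = H^1(0, 4); boundary term becomes part of RHS.
Weak formulation: find u (satisfying any essential BC) such that ∫_0^4 u'(x) v'(x) dx = ∫_0^4 f v dx + v(4) − v(0) for all v ∈ V (Neumann data are natural BCs: they enter the RHS as boundary terms).
Substituting f(x) = 2*x^2 - x - 26/3, the right-hand side is ∫_0^4 (2*x^2 - x - 26/3) v dx + v(4) − v(0).
Compatibility check (pure Neumann): taking v ≡ 1 ∈ V gives 0 = ∫_0^4 f dx + (1) − (1), i.e. ∫_0^4 f dx must equal u'(0) − u'(4) = 0. Indeed ∫_0^4 (2*x^2 - x - 26/3) dx = 0, so the data are compatible. The solution is then unique only up to an additive constant (fix it e.g. by requiring ∫_0^4 u dx = 0).


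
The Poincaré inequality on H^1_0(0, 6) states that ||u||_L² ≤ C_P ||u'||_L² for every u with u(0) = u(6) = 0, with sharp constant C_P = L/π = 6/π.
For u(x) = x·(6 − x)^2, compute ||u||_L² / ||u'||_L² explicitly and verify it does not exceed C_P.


||u||_L² / ||u'||_L² = 3*sqrt(14)/7 < C_P = 6/π.

u(x) = x·(6 − x)^2, so u'(x) = 3*(x - 6)*(x - 2).
u(x) = x·(6 − x)^2 vanishes at x = 0 and x = 6, so u ∈ H^1_0(0, 6). Differentiate via the product rule and integrate the resulting polynomials term by term.
  ∫_0^6 u² dx = ∫_0^6 (x^6 - 24*x^5 + 216*x^4 - 864*x^3 + 1296*x^2) dx. Term by term:
    ∫_0^6 x^6 dx = 279936/7;  ∫_0^6 -24*x^5 dx = -186624;  ∫_0^6 216*x^4 dx = 1679616/5;
    ∫_0^6 -864*x^3 dx = -279936;  ∫_0^6 1296*x^2 dx = 93312.
  Sum: 279936/7 − 186624 + 1679616/5 − 279936 + 93312 = 93312/35.
  ∫_0^6 (u')² dx = ∫_0^6 (9*x^4 - 144*x^3 + 792*x^2 - 1728*x + 1296) dx. Term by term:
    ∫_0^6 9*x^4 dx = 69984/5;  ∫_0^6 -144*x^3 dx = -46656;  ∫_0^6 792*x^2 dx = 57024;
    ∫_0^6 -1728*x dx = -31104;  ∫_0^6 1296 dx = 7776.
  Sum: 69984/5 − 46656 + 57024 − 31104 + 7776 = 5184/5.
∫_0^6 u² dx = 93312/35, so ||u||_L² = 216*sqrt(70)/35.
∫_0^6 (u')² dx = 5184/5, so ||u'||_L² = 72*sqrt(5)/5.
Ratio ||u||_L² / ||u'||_L² = 3*sqrt(14)/7.
Sharp Poincaré constant on H^1_0(0, 6) is C_P = L/π = 6/π, achieved by sin(π/6·x).
A polynomial bump cannot attain the sharp Poincaré constant (only the first sine eigenfunction does), so the ratio is strictly less than C_P, consistent with ||u||_L² ≤ C_P ||u'||_L².


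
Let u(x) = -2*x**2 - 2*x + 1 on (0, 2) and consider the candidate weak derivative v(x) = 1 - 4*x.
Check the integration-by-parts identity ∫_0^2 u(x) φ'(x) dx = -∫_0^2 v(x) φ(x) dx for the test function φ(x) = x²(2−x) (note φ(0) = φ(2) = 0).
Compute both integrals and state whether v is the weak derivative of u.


LHS = 136/15, RHS = 76/15. No, v is not the weak derivative of u.

u(x) = -2*x**2 - 2*x + 1, classical derivative u'(x) = -4*x - 2.
φ(x) = x²(2−x), so φ'(x) = x*(4 - 3*x).
Note φ(0) = φ(2) = 0, so the boundary term u·φ vanishes.
LHS = ∫_0^2 u(x) φ'(x) dx = ∫_0^2 (6*x^4 - 2*x^3 - 11*x^2 + 4*x) dx. Term by term:
  ∫_0^2 6*x^4 dx = 192/5;  ∫_0^2 -2*x^3 dx = -8;  ∫_0^2 -11*x^2 dx = -88/3;
  ∫_0^2 4*x dx = 8.
Sum: 192/5 − 8 − 88/3 + 8 = 136/15.
So LHS = 136/15.
∫_0^2 v(x) φ(x) dx = ∫_0^2 (4*x^4 - 9*x^3 + 2*x^2) dx. Term by term:
  ∫_0^2 4*x^4 dx = 128/5;  ∫_0^2 -9*x^3 dx = -36;  ∫_0^2 2*x^2 dx = 16/3.
Sum: 128/5 − 36 + 16/3 = -76/15.
So RHS = -∫_0^2 v(x) φ(x) dx = 76/15.
LHS − RHS = 4 ≠ 0, so the identity fails.
(For a valid weak derivative the identity must hold for EVERY test function, in particular this one. The failure shows v is NOT the weak derivative of u.)
Correct weak derivative would be u'(x) = -4*x - 2.


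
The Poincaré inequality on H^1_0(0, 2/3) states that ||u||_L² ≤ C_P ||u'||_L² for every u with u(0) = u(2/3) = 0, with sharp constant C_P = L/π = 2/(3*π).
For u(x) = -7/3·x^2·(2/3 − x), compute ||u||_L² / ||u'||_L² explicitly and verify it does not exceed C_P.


||u||_L² / ||u'||_L² = sqrt(14)/21 < C_P = 2/(3*π).

u(x) = -7/3·x^2·(2/3 − x), so u'(x) = 7*x*(9*x - 4)/9.
u(x) = -7/3·x^2·(2/3 − x) vanishes at x = 0 and x = 2/3, so u ∈ H^1_0(0, 2/3). Differentiate via the product rule and integrate the resulting polynomials term by term.
  ∫_0^2/3 u² dx = ∫_0^2/3 (49*x^6/9 - 196*x^5/27 + 196*x^4/81) dx. Term by term:
    ∫_0^2/3 49*x^6/9 dx = 896/19683;  ∫_0^2/3 -196*x^5/27 dx = -6272/59049;  ∫_0^2/3 196*x^4/81 dx = 6272/98415.
  Sum: 896/19683 − 6272/59049 + 6272/98415 = 896/295245.
  ∫_0^2/3 (u')² dx = ∫_0^2/3 (49*x^4 - 392*x^3/9 + 784*x^2/81) dx. Term by term:
    ∫_0^2/3 49*x^4 dx = 1568/1215;  ∫_0^2/3 -392*x^3/9 dx = -1568/729;  ∫_0^2/3 784*x^2/81 dx = 6272/6561.
  Sum: 1568/1215 − 1568/729 + 6272/6561 = 3136/32805.
∫_0^2/3 u² dx = 896/295245, so ||u||_L² = 8*sqrt(70)/1215.
∫_0^2/3 (u')² dx = 3136/32805, so ||u'||_L² = 56*sqrt(5)/405.
Ratio ||u||_L² / ||u'||_L² = sqrt(14)/21.
Sharp Poincaré constant on H^1_0(0, 2/3) is C_P = L/π = 2/(3*π), achieved by sin(3*π/2·x).
A polynomial bump cannot attain the sharp Poincaré constant (only the first sine eigenfunction does), so the ratio is strictly less than C_P, consistent with ||u||_L² ≤ C_P ||u'||_L².


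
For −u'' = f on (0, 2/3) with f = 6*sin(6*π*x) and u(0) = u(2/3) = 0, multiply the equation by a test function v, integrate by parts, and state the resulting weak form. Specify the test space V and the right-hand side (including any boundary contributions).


V = H^1_0(0, 2/3) (so v(0) = v(2/3) = 0); weak form: ∫_0^2/3 u'v' dx = ∫_0^2/3 (6*sin(6*π*x)) v dx for all v ∈ V.

Multiply both sides by a test function v and integrate from 0 to 2/3:
  ∫_0^2/3 −u''(x) v(x) dx = ∫_0^2/3 f(x) v(x) dx.
Integrate the LHS by parts once:
  ∫_0^2/3 −u'' v dx = −[u'(x) v(x)]_0^2/3 + ∫_0^2/3 u'(x) v'(x) dx.
Thus ∫_0^2/3 u'(x) v'(x) dx = ∫_0^2/3 f(x) v(x) dx + [u'(x) v(x)]_0^2/3.
Choose V so that boundary terms are either known or forced to vanish.
u is Dirichlet: u(0) = u(2/3) = 0. Let V = H^1_0(0, 2/3); then v(0) = v(2/3) = 0, and [u' v]_0^2/3 = 0.
Weak formulation: find u (satisfying any essential BC) such that ∫_0^2/3 u'(x) v'(x) dx = ∫_0^2/3 f v dx for all v ∈ V.
Substituting f(x) = 6*sin(6*π*x), the right-hand side is ∫_0^2/3 (6*sin(6*π*x)) v dx.


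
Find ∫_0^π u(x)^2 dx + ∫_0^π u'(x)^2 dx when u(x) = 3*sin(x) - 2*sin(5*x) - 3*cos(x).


||u||_{H^1(0,π)}^2 = 70*π

u'(x) = 3*sin(x) + 3*cos(x) - 10*cos(5*x).
Expand u² and (u')² and integrate term by term on (0, π), using: for integers n ≥ 1, ∫_0^π sin²(nx) dx = ∫_0^π cos²(nx) dx = π/2; for n ≠ n', ∫_0^π sin(nx)sin(n'x) dx = ∫_0^π cos(nx)cos(n'x) dx = 0; and by product-to-sum, ∫_0^π sin(nx)cos(n'x) dx = ½∫_0^π [sin((n+n')x) + sin((n−n')x)] dx, which is 0 when n+n' is even and 2n/(n²−n'²) when n+n' is odd (it need not vanish on (0, π)).
  u² squared terms: (-3)²·∫cos(x)² dx = 9·π/2 = 9*π/2;  (-2)²·∫sin(5x)² dx = 4·π/2 = 2*π;  (3)²·∫sin(x)² dx = 9·π/2 = 9*π/2.
  u² cross terms: 2·(-3)·(-2)·∫cos(x)·sin(5x) dx = 12·(0) = 0;  2·(-3)·(3)·∫cos(x)·sin(x) dx = -18·(0) = 0;  2·(-2)·(3)·∫sin(5x)·sin(x) dx = -12·(0) = 0.
  So ∫_0^π u² dx = 9*π/2 + 2*π + 9*π/2 + 0 + 0 + 0 = 11*π.
  (u')² squared terms: (-10)²·∫cos(5x)² dx = 100·π/2 = 50*π;  (3)²·∫cos(x)² dx = 9·π/2 = 9*π/2;  (3)²·∫sin(x)² dx = 9·π/2 = 9*π/2.
  (u')² cross terms: 2·(-10)·(3)·∫cos(5x)·cos(x) dx = -60·(0) = 0;  2·(-10)·(3)·∫cos(5x)·sin(x) dx = -60·(0) = 0;  2·(3)·(3)·∫cos(x)·sin(x) dx = 18·(0) = 0.
  So ∫_0^π (u')² dx = 50*π + 9*π/2 + 9*π/2 + 0 + 0 + 0 = 59*π.
||u||_{H^1}^2 = (11*π) + (59*π) = 70*π.


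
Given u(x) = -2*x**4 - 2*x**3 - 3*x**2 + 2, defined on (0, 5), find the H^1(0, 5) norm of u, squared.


||u||_{H^1}^2 = 159196760/63

The H^1 norm (squared) on an interval (0, L) is
  ||u||_{H^1}^2 = ∫_0^L u(x)^2 dx + ∫_0^L u'(x)^2 dx.
Compute u'(x) = -8*x**3 - 6*x**2 - 6*x.
Then u(x)^2 = 4*x**8 + 8*x**7 + 16*x**6 + 12*x**5 + x**4 - 8*x**3 - 12*x**2 + 4 and u'(x)^2 = 64*x**6 + 96*x**5 + 132*x**4 + 72*x**3 + 36*x**2.
Integrate each monomial from 0 to 5 using ∫_0^5 c·x^n dx = c·5^(n+1)/(n+1):
  ∫_0^5 u(x)^2 dx = ∫_0^5 (4*x^8 + 8*x^7 + 16*x^6 + 12*x^5 + x^4 - 8*x^3 - 12*x^2 + 4) dx. Term by term:
    ∫_0^5 4*x^8 dx = 7812500/9;  ∫_0^5 8*x^7 dx = 390625;  ∫_0^5 16*x^6 dx = 1250000/7;
    ∫_0^5 12*x^5 dx = 31250;  ∫_0^5 x^4 dx = 625;  ∫_0^5 -8*x^3 dx = -1250;
    ∫_0^5 -12*x^2 dx = -500;  ∫_0^5 4 dx = 20.
  Sum: 7812500/9 + 390625 + 1250000/7 + 31250 + 625 − 1250 − 500 + 20 = 92446010/63.
  ∫_0^5 u'(x)^2 dx = ∫_0^5 (64*x^6 + 96*x^5 + 132*x^4 + 72*x^3 + 36*x^2) dx. Term by term:
    ∫_0^5 64*x^6 dx = 5000000/7;  ∫_0^5 96*x^5 dx = 250000;  ∫_0^5 132*x^4 dx = 82500;
    ∫_0^5 72*x^3 dx = 11250;  ∫_0^5 36*x^2 dx = 1500.
  Sum: 5000000/7 + 250000 + 82500 + 11250 + 1500 = 7416750/7.
Adding: ||u||_{H^1}^2 = 92446010/63 + 7416750/7 = 159196760/63.


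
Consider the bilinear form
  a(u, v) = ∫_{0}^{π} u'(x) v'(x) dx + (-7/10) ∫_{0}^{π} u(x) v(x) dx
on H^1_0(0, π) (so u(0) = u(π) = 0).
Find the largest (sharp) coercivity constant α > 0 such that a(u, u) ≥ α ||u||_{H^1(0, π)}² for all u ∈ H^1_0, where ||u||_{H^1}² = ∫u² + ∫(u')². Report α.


α = 3/20

Coercivity of a(·,·) on H^1_0(0, π) means a(u, u) ≥ α ||u||_{H^1}² for every u ∈ H^1_0.
The interval has length L = π, and Poincaré/coercivity depend only on L. Here a(u, u) = ∫(u')² + (-7/10)·∫u².
Here c = -7/10 < 0 with |c| < (π/L)² = 1, so coercivity still holds. The condition a(u,u) ≥ α||u||_{H^1}² reads (1−α)∫(u')² ≥ (α−c)∫u². Any admissible α is ≤ 1 (rapidly oscillating u have ∫u²/∫(u')² → 0), and α = 1 would force 0 ≥ (1−c)∫u², impossible since c < 1; so 1−α > 0. By the sharp Poincaré inequality on H^1_0 of an interval of length L, ∫(u')² ≥ (π/L)²∫u² with equality for the first sine mode sin(π(x−x₀)/L) (x₀ the left endpoint), so the inequality holds for all u iff (1−α)(π/L)² ≥ α − c, i.e. α ≤ ((π/L)² + c)/((π/L)² + 1) = (1 + c(L/π)²)/(1 + (L/π)²). (Direct route, valid since c ≤ 0: Poincaré gives c∫u² ≥ c(L/π)²∫(u')², so a(u,u) ≥ (1 + c(L/π)²)∫(u')², while ||u||_{H^1}² ≤ (1 + (L/π)²)∫(u')²; dividing yields the same α.) With (π/L)² = 1 and c = -7/10, the largest admissible constant is α = ((π/L)² + c)/((π/L)² + 1).
Simplifying, α = 3/20.


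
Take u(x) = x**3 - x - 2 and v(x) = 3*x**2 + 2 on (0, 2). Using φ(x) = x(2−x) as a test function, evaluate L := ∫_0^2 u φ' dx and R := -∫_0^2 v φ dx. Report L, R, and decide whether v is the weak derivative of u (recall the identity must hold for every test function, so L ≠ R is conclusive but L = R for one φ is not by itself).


LHS = -52/15, RHS = -112/15. No, v is not the weak derivative of u.

u(x) = x**3 - x - 2, classical derivative u'(x) = 3*x**2 - 1.
φ(x) = x(2−x), so φ'(x) = 2 - 2*x.
Note φ(0) = φ(2) = 0, so the boundary term u·φ vanishes.
LHS = ∫_0^2 u(x) φ'(x) dx = ∫_0^2 (-2*x^4 + 2*x^3 + 2*x^2 + 2*x - 4) dx. Term by term:
  ∫_0^2 -2*x^4 dx = -64/5;  ∫_0^2 2*x^3 dx = 8;  ∫_0^2 2*x^2 dx = 16/3;
  ∫_0^2 2*x dx = 4;  ∫_0^2 -4 dx = -8.
Sum: -64/5 + 8 + 16/3 + 4 − 8 = -52/15.
So LHS = -52/15.
∫_0^2 v(x) φ(x) dx = ∫_0^2 (-3*x^4 + 6*x^3 - 2*x^2 + 4*x) dx. Term by term:
  ∫_0^2 -3*x^4 dx = -96/5;  ∫_0^2 6*x^3 dx = 24;  ∫_0^2 -2*x^2 dx = -16/3;
  ∫_0^2 4*x dx = 8.
Sum: -96/5 + 24 − 16/3 + 8 = 112/15.
So RHS = -∫_0^2 v(x) φ(x) dx = -112/15.
LHS − RHS = 4 ≠ 0, so the identity fails.
(For a valid weak derivative the identity must hold for EVERY test function, in particular this one. The failure shows v is NOT the weak derivative of u.)
Correct weak derivative would be u'(x) = 3*x**2 - 1.


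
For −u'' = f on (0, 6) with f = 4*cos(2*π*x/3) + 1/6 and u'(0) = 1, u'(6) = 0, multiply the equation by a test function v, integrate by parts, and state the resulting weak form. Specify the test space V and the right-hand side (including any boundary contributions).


V = H^1(0, 6) (v unrestricted at boundary; u is determined up to an additive constant); weak form: ∫_0^6 u'v' dx = ∫_0^6 (4*cos(2*π*x/3) + 1/6) v dx − v(0) for all v ∈ V.

Multiply both sides by a test function v and integrate from 0 to 6:
  ∫_0^6 −u''(x) v(x) dx = ∫_0^6 f(x) v(x) dx.
Integrate the LHS by parts once:
  ∫_0^6 −u'' v dx = −[u'(x) v(x)]_0^6 + ∫_0^6 u'(x) v'(x) dx.
Thus ∫_0^6 u'(x) v'(x) dx = ∫_0^6 f(x) v(x) dx + [u'(x) v(x)]_0^6.
Choose V so that boundary terms are either known or forced to vanish.
u has inhomogeneous Neumann u'(0) = 1, u'(6) = 0. [u' v]_0^6 = (0)·v(6) − (1)·v(0) = − v(0). Take V = H^1(0, 6); boundary term becomes part of RHS.
Weak formulation: find u (satisfying any essential BC) such that ∫_0^6 u'(x) v'(x) dx = ∫_0^6 f v dx − v(0) for all v ∈ V (Neumann data are natural BCs: they enter the RHS as boundary terms).
Substituting f(x) = 4*cos(2*π*x/3) + 1/6, the right-hand side is ∫_0^6 (4*cos(2*π*x/3) + 1/6) v dx − v(0).
Compatibility check (pure Neumann): taking v ≡ 1 ∈ V gives 0 = ∫_0^6 f dx + (0) − (1), i.e. ∫_0^6 f dx must equal u'(0) − u'(6) = 1. Indeed ∫_0^6 (4*cos(2*π*x/3) + 1/6) dx = 1, so the data are compatible. The solution is then unique only up to an additive constant (fix it e.g. by requiring ∫_0^6 u dx = 0).


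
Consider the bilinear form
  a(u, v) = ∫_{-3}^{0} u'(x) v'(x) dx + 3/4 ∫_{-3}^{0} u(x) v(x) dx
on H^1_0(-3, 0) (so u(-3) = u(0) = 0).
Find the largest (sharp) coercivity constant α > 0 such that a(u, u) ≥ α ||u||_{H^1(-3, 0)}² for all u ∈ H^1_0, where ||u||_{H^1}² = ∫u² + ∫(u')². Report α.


α = (27/4 + π^2)/(9 + π^2)

Coercivity of a(·,·) on H^1_0(-3, 0) means a(u, u) ≥ α ||u||_{H^1}² for every u ∈ H^1_0.
The interval has length L = 3, and Poincaré/coercivity depend only on L. Here a(u, u) = ∫(u')² + (3/4)·∫u².
Here 0 < c = 3/4 < 1. The condition a(u,u) ≥ α||u||_{H^1}² reads (1−α)∫(u')² ≥ (α−c)∫u². Any admissible α is ≤ 1 (rapidly oscillating u have ∫u²/∫(u')² → 0), and α = 1 would force 0 ≥ (1−c)∫u², impossible since c < 1; so 1−α > 0. By the sharp Poincaré inequality on H^1_0 of an interval of length L, ∫(u')² ≥ (π/L)²∫u² with equality for the first sine mode sin(π(x−x₀)/L) (x₀ the left endpoint), so the inequality holds for all u iff (1−α)(π/L)² ≥ α − c, i.e. α ≤ ((π/L)² + c)/((π/L)² + 1) = (1 + c(L/π)²)/(1 + (L/π)²). With (π/L)² = π^2/9 and c = 3/4, the largest admissible constant is α = ((π/L)² + c)/((π/L)² + 1).
Simplifying, α = (27/4 + π^2)/(9 + π^2).
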